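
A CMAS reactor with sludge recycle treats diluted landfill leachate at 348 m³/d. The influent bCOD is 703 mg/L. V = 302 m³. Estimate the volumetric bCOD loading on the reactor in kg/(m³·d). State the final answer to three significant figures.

Applied bCOD load per unit volume = Q·S₀/V = (348 × 703/1000)/302.0 = 0.8101 kg bCOD·m⁻³·d⁻¹.

L_v ≈ 0.810 kg bCOD/(m³·d)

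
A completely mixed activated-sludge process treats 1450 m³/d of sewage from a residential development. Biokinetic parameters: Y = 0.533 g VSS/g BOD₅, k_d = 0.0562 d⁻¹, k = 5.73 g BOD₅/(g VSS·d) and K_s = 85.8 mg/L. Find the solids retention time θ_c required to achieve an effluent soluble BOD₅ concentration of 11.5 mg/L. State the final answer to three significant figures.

θ_c ≈ 3.28 d

From 1/θ_c = Y·k·S/(K_s + S) − k_d: Y·k·S/(K_s+S) = 0.533 × 5.73 × 11.5 / (85.8 + 11.5) = 0.3610 d⁻¹.
θ_c = 1/(μ − k_d) = 1/(0.3610 − 0.0562) = 1/0.3048 = 3.281 d.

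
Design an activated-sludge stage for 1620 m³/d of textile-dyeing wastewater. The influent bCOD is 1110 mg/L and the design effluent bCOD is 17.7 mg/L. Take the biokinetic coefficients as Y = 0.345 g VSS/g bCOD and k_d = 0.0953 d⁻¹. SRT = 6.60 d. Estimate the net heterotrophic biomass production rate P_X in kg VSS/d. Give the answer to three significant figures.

Observed yield with endogenous decay: Y_obs = Y / (1 + k_d·θ_c) = 0.345 / (1 + 0.0953 × 6.60) = 0.345 / 1.629 = 0.2118 g VSS/g bCOD.
ΔS = 1110 − 17.7 = 1092 mg/L, so the substrate removal rate is 1620 × 1092/1000 = 1770 kg bCOD/d.
So the net sludge growth is P_X = 0.2118 × 1770 = 374.8 kg VSS/d.

P_X ≈ 375 kg VSS/d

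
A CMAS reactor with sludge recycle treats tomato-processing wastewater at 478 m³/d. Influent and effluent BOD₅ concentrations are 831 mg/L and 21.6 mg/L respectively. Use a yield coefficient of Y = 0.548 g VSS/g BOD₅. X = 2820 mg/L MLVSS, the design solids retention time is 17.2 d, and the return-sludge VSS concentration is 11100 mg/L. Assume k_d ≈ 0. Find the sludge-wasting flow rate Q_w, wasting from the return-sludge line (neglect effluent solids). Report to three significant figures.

Biomass mass balance (decay neglected): V·X = Y·Q·(S₀ − S)·θ_c, so V = 0.548 × 478 × (831 − 21.6) × 17.2 / 2820 = 1293 m³.
Wasting from the return line (neglecting effluent solids): Q_w = V·X / (θ_c·X_r) = 1293 × 2820 / (17.2 × 11100) = 19.10 m³/d.

Q_w ≈ 19.1 m³/d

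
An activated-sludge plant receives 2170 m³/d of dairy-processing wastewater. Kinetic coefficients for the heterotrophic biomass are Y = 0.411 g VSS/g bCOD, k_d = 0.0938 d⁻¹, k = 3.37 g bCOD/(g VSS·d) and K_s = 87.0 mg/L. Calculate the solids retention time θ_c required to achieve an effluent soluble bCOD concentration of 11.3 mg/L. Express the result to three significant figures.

At the target effluent, Y k S/(K_s+S) = 0.411×3.37×11.3/98.30 = 0.1592 d⁻¹.
Then 1/θ_c = μ − k_d = 0.1592 − 0.0938 = 0.06542 d⁻¹, giving θ_c = 15.29 d.

θ_c ≈ 15.3 d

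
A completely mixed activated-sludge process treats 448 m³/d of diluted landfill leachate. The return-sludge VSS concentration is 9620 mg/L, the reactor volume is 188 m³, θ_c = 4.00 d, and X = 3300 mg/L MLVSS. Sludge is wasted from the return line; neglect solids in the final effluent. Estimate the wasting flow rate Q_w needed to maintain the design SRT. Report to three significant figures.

Q_w ≈ 16.1 m³/d

θ_c = V·X/(Q_w·X_r) when wasting from the recycle, so Q_w = V·X/(θ_c·X_r) = 188.0 × 3300 / (4.00 × 9620) = 16.12 m³/d.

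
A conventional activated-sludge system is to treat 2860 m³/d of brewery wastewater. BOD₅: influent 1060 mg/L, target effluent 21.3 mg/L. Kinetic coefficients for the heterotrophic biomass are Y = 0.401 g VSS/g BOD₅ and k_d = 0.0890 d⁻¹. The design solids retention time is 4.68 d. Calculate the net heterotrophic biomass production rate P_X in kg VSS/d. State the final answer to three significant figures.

P_X ≈ 841 kg VSS/d

Correct the yield for decay: Y_obs = Y/(1 + k_d θ_c) = 0.401 / (1 + 0.0890 × 4.68) = 0.401 / 1.417 = 0.2831.
Substrate removed = Q·(S₀ − S) = 2860 m³/d × (1060 − 21.3) g/m³ = 2.97×10^6 g/d = 2971 kg/d.
So the net sludge growth is P_X = 0.2831 × 2971 = 841.0 kg VSS/d.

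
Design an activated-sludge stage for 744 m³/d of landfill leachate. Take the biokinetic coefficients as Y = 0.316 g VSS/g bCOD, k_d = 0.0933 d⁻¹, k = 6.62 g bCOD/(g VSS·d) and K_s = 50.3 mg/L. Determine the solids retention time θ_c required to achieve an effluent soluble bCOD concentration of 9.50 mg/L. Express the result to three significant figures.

θ_c ≈ 4.18 d

At the target effluent, Y k S/(K_s+S) = 0.316×6.62×9.50/59.80 = 0.3323 d⁻¹.
Then 1/θ_c = μ − k_d = 0.3323 − 0.0933 = 0.2390 d⁻¹, giving θ_c = 4.184 d.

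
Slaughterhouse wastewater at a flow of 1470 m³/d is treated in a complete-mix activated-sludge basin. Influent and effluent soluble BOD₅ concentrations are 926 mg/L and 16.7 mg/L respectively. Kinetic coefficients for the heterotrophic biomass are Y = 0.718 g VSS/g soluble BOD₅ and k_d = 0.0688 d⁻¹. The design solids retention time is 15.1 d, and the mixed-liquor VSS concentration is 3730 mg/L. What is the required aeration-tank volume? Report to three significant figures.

Steady-state biomass mass balance: V·X·(1 + k_d·θ_c) = Y·Q·(S₀ − S)·θ_c, so V = 0.718 × 1470 × (926 − 16.7) × 15.1 / [3730 × (1 + 0.0688 × 15.1)] = 1.45×10^7 / 7605 = 1906 m³.

V ≈ 1910 m³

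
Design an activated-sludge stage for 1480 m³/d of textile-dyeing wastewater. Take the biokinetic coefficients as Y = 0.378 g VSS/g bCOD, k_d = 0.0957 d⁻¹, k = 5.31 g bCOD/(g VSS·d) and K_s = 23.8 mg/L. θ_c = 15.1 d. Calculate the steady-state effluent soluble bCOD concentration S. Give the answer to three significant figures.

From the Monod/SRT balance for a CMAS, S = K_s·(1+k_d θ_c)/[θ_c·(Y k − k_d) − 1] = 23.8 × (1 + 0.0957 × 15.1) / [15.1 × (0.378 × 5.31 − 0.0957) − 1] = 58.19 / 27.86 = 2.089 mg/L.

S ≈ 2.09 mg/L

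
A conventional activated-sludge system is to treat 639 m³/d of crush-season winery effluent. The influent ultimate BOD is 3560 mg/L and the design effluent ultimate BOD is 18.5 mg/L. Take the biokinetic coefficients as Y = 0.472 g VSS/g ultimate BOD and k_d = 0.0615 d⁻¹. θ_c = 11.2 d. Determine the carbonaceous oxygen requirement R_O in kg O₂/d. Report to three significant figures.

R_O ≈ 1360 kg O₂/d

The observed yield is Y_obs = Y/(1 + k_d·θ_c) = 0.472 / (1 + 0.0615 × 11.2) = 0.472 / 1.689 = 0.2795 g VSS per g ultimate BOD removed.
Q·(S₀ − S) = 639 × (3560 − 18.5) × 10⁻³ = 2263 kg/d removed.
P_X = Y_obs·Q·(S₀ − S) = 0.2795 × 2263 = 632.5 kg VSS/d.
R_O = Q·ΔS − 1.42 P_X = 2263 − 898.1 = 1365 kg O₂/d.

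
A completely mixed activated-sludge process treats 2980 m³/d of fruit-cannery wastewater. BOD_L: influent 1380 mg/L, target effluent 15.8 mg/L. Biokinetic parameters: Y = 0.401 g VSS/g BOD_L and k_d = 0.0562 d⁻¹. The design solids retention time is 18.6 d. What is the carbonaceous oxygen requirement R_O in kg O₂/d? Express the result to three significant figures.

R_O ≈ 2930 kg O₂/d

Correct the yield for decay: Y_obs = Y/(1 + k_d θ_c) = 0.401 / (1 + 0.0562 × 18.6) = 0.401 / 2.045 = 0.1961.
Mass of BOD_L removed per day: Q(S₀ − S) = 2980 × 1364 g/m³ = 4065 kg/d.
Biomass synthesised: P_X = Y_obs × 4065 = 797.0 kg VSS/d.
Carbonaceous O₂ demand = substrate oxidised − cell-mass equivalent = 4065 − 1.42 × 797.0 = 2934 kg O₂/d.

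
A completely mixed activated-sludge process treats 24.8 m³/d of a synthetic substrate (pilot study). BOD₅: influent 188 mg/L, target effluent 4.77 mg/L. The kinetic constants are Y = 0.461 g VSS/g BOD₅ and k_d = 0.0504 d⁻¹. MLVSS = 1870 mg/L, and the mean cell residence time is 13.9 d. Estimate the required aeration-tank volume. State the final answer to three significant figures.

V ≈ 9.16 m³

Rearranging the biomass balance for a CMAS with decay, V = Y·Q·ΔS·θ_c / [X·(1+k_d θ_c)] = 0.461 × 24.8 × (188 − 4.77) × 13.9 / [1870 × (1 + 0.0504 × 13.9)] = 2.91×10^4 / 3180 = 9.157 m³.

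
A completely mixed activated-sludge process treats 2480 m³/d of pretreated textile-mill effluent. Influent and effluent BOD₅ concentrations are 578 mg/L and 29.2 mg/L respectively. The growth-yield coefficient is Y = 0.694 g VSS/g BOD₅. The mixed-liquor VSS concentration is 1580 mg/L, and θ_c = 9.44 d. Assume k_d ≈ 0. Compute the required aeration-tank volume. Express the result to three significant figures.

V ≈ 5640 m³

With k_d = 0 the design equation reduces to V = Y Q (S₀−S) θ_c / X = 0.694 × 2480 × (578 − 29.2) × 9.44 / 1580 = 5643 m³.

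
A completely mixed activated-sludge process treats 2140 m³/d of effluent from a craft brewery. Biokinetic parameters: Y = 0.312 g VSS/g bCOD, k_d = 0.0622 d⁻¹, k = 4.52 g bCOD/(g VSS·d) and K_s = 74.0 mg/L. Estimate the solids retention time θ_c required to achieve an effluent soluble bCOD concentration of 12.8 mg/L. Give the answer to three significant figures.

θ_c ≈ 6.86 d

At the target effluent, Y k S/(K_s+S) = 0.312×4.52×12.8/86.80 = 0.2080 d⁻¹.
Then 1/θ_c = μ − k_d = 0.2080 − 0.0622 = 0.1458 d⁻¹, giving θ_c = 6.861 d.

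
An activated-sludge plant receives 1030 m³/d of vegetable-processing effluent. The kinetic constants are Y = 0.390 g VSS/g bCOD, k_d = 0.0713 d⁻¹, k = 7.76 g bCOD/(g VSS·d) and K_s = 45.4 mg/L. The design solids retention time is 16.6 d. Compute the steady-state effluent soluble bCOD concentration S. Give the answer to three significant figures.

S ≈ 2.06 mg/L

Effluent substrate depends only on kinetics and SRT: S = K_s(1 + k_d θ_c) / [θ_c(Yk − k_d) − 1] = 45.4 × (1 + 0.0713 × 16.6) / [16.6 × (0.390 × 7.76 − 0.0713) − 1] = 99.13 / 48.05 = 2.063 mg/L.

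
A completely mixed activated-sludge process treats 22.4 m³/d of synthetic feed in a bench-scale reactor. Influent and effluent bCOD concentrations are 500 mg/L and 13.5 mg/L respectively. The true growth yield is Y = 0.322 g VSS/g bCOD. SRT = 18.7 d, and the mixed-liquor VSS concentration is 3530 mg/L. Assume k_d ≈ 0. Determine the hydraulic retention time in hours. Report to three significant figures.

τ ≈ 19.9 h

Biomass mass balance (decay neglected): V·X = Y·Q·(S₀ − S)·θ_c, so V = 0.322 × 22.4 × (500 − 13.5) × 18.7 / 3530 = 18.59 m³.
τ = V/Q = 18.59/22.4 = 0.8299 d, or 19.92 h.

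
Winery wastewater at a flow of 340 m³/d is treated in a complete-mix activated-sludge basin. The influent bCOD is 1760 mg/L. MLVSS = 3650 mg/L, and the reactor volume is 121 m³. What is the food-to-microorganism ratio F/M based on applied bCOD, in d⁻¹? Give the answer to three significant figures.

F/M = Q·S₀ / (V·X) = 340 × 1760 / (121.0 × 3650) = 1.355 g bCOD·(g VSS·d)⁻¹.

F/M ≈ 1.35 d⁻¹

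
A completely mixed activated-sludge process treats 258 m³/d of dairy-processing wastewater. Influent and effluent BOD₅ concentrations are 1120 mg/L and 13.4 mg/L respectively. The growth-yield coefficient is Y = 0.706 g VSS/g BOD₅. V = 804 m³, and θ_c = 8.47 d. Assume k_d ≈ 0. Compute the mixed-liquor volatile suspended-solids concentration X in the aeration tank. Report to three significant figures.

X ≈ 2120 mg/L

Without decay, X = Y Q (S₀−S) θ_c / V = 0.706 × 258 × (1120 − 13.4) × 8.47 / 804 = 2123 mg/L.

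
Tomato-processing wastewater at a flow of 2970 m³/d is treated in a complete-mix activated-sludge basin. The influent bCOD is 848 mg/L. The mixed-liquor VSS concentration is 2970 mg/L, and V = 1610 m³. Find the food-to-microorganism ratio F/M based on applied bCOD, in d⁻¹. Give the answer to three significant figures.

F/M ≈ 0.527 d⁻¹

F/M = applied load / biomass = Q·S₀/(V·X) = 2970 × 848 / (1610 × 2970) = 0.5267 d⁻¹.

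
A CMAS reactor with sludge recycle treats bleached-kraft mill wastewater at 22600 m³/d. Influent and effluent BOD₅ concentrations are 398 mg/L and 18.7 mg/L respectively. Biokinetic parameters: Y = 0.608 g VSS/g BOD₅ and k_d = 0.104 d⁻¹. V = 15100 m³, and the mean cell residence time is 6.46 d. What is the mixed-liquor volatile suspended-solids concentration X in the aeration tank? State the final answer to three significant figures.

Solving the biomass balance for X: X = Y Q (S₀−S) θ_c / [V (1+k_d θ_c)] = 0.608 × 22600 × (398 − 18.7) × 6.46 / [15100 × (1 + 0.104 × 6.46)] = 1334 mg/L.

X ≈ 1330 mg/L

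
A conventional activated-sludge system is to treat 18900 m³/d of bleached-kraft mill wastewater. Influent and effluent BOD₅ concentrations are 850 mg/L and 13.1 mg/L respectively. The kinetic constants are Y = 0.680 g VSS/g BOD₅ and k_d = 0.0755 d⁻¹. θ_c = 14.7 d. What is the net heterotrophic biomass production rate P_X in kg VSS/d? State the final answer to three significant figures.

P_X ≈ 5100 kg VSS/d

Y_obs = Y / (1 + k_d θ_c) = 0.680 / (1 + 0.0755 × 14.7) = 0.680 / 2.110 = 0.3223.
ΔS = 850 − 13.1 = 836.9 mg/L, so the substrate removal rate is 18900 × 836.9/1000 = 15817 kg BOD₅/d.
Net biomass production P_X = Y_obs × Q·(S₀ − S) = 0.3223 × 15817 = 5098 kg VSS/d.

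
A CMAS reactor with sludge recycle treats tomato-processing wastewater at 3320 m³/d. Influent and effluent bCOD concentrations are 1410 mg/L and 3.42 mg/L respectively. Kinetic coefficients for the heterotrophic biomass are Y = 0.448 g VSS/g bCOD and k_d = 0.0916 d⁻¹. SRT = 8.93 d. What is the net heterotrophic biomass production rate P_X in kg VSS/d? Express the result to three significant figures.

Correct the yield for decay: Y_obs = Y/(1 + k_d θ_c) = 0.448 / (1 + 0.0916 × 8.93) = 0.448 / 1.818 = 0.2464.
ΔS = 1410 − 3.42 = 1407 mg/L, so the substrate removal rate is 3320 × 1407/1000 = 4670 kg bCOD/d.
Biomass produced: P_X = Y_obs·Q·ΔS = 0.2464 × 4670 ≈ 1151 kg VSS/d.

P_X ≈ 1150 kg VSS/d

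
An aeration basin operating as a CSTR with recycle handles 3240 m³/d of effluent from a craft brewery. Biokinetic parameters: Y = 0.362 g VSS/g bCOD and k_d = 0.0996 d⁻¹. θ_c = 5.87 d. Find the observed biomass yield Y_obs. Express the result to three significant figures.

Observed yield with endogenous decay: Y_obs = Y / (1 + k_d·θ_c) = 0.362 / (1 + 0.0996 × 5.87) = 0.362 / 1.585 = 0.2284 g VSS/g bCOD.

Y_obs ≈ 0.228 g VSS/g bCOD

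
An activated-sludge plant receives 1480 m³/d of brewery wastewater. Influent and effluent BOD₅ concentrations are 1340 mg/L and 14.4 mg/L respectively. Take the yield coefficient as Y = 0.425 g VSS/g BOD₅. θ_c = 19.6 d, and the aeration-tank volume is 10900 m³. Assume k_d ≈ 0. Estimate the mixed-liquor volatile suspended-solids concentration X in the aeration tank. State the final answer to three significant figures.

From V·X = Y·Q·(S₀ − S)·θ_c (decay neglected): X = 0.425 × 1480 × (1340 − 14.4) × 19.6 / 10900 = 1499 mg/L.

X ≈ 1500 mg/L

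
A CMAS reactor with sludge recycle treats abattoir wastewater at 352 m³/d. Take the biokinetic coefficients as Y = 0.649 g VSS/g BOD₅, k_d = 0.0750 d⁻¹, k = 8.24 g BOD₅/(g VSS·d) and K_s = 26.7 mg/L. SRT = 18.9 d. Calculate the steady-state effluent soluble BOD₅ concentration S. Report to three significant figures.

From the Monod/SRT balance for a CMAS, S = K_s·(1+k_d θ_c)/[θ_c·(Y k − k_d) − 1] = 26.7 × (1 + 0.0750 × 18.9) / [18.9 × (0.649 × 8.24 − 0.0750) − 1] = 64.55 / 98.66 = 0.6543 mg/L.

S ≈ 0.654 mg/L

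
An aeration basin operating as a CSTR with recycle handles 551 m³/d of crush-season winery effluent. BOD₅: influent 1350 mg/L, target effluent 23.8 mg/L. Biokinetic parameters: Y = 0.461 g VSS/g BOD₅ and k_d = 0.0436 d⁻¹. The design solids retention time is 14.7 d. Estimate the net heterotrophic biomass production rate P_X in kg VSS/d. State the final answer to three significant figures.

P_X ≈ 205 kg VSS/d

Correct the yield for decay: Y_obs = Y/(1 + k_d θ_c) = 0.461 / (1 + 0.0436 × 14.7) = 0.461 / 1.641 = 0.2809.
ΔS = 1350 − 23.8 = 1326 mg/L, so the substrate removal rate is 551 × 1326/1000 = 730.7 kg BOD₅/d.
Net biomass production P_X = Y_obs × Q·(S₀ − S) = 0.2809 × 730.7 = 205.3 kg VSS/d.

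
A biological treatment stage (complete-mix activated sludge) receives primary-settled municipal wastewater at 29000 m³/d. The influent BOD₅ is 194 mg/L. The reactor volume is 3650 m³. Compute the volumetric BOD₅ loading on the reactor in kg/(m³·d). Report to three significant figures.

Volumetric loading L_v = Q·S₀ / V = 29000 × 194 g/m³ / 3650 m³ = 1541 g/(m³·d) = 1.541 kg BOD₅/(m³·d).

L_v ≈ 1.54 kg BOD₅/(m³·d)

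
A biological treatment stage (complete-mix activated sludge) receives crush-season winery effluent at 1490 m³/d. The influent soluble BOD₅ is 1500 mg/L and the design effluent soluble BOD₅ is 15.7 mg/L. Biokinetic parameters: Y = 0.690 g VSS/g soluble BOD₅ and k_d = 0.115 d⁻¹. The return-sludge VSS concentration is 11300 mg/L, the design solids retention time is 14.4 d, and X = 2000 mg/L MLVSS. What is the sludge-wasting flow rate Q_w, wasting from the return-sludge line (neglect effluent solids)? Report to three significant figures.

Q_w ≈ 50.8 m³/d

From the SRT design equation V = Y Q (S₀−S) θ_c / [X (1 + k_d θ_c)] = 0.690 × 1490 × (1500 − 15.7) × 14.4 / [2000 × (1 + 0.115 × 14.4)] = 2.2×10^7 / 5312 = 4137 m³.
Wasting from the return line (neglecting effluent solids): Q_w = V·X / (θ_c·X_r) = 4137 × 2000 / (14.4 × 11300) = 50.85 m³/d.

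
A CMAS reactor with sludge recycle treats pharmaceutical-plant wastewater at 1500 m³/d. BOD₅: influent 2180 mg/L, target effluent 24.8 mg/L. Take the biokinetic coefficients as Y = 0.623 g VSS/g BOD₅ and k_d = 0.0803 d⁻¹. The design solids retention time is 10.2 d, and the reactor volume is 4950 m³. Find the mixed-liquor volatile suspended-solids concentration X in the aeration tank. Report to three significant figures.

X ≈ 2280 mg/L

Solving the biomass balance for X: X = Y Q (S₀−S) θ_c / [V (1+k_d θ_c)] = 0.623 × 1500 × (2180 − 24.8) × 10.2 / [4950 × (1 + 0.0803 × 10.2)] = 2281 mg/L.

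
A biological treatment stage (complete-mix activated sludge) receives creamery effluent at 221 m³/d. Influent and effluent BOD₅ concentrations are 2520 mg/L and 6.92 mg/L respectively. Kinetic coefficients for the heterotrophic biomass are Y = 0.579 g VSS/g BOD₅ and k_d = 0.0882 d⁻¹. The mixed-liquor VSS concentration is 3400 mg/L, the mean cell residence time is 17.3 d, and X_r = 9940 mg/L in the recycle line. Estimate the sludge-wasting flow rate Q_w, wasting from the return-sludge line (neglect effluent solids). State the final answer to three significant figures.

From the SRT design equation V = Y Q (S₀−S) θ_c / [X (1 + k_d θ_c)] = 0.579 × 221 × (2520 − 6.92) × 17.3 / [3400 × (1 + 0.0882 × 17.3)] = 5.56×10^6 / 8588 = 647.8 m³.
Q_w = (V·X)/(θ_c X_r) = 647.8 × 3400 / (17.3 × 9940) = 12.81 m³/d.

Q_w ≈ 12.8 m³/d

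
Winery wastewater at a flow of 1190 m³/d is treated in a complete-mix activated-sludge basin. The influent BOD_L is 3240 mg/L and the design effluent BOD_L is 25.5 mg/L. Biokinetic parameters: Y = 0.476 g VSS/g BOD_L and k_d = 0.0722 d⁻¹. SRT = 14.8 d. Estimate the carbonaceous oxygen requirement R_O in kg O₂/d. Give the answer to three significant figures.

R_O ≈ 2580 kg O₂/d

Observed yield with endogenous decay: Y_obs = Y / (1 + k_d·θ_c) = 0.476 / (1 + 0.0722 × 14.8) = 0.476 / 2.069 = 0.2301 g VSS/g BOD_L.
Mass of BOD_L removed per day: Q(S₀ − S) = 1190 × 3214 g/m³ = 3825 kg/d.
Biomass synthesised: P_X = Y_obs × 3825 = 880.2 kg VSS/d.
Carbonaceous O₂ demand = substrate oxidised − cell-mass equivalent = 3825 − 1.42 × 880.2 = 2575 kg O₂/d.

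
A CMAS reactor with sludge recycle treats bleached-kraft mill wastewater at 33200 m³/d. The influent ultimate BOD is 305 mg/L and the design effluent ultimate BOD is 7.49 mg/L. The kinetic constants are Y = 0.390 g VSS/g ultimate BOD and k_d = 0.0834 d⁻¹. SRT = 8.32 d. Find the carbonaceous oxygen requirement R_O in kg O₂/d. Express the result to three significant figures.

The observed yield is Y_obs = Y/(1 + k_d·θ_c) = 0.390 / (1 + 0.0834 × 8.32) = 0.390 / 1.694 = 0.2302 g VSS per g ultimate BOD removed.
Q·(S₀ − S) = 33200 × (305 − 7.49) × 10⁻³ = 9877 kg/d removed.
Biomass synthesised: P_X = Y_obs × 9877 = 2274 kg VSS/d.
R_O = Q·(S₀ − S) − 1.42·P_X = 9877 − 1.42 × 2274 = 6648 kg O₂/d.

R_O ≈ 6650 kg O₂/d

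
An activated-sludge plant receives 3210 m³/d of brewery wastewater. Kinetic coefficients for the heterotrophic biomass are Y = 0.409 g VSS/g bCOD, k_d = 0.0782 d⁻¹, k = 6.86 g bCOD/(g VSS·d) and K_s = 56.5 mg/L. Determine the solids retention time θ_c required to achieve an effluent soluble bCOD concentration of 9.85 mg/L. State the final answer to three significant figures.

At the target effluent, Y k S/(K_s+S) = 0.409×6.86×9.85/66.35 = 0.4165 d⁻¹.
1/θ_c = 0.4165 − 0.0782 = 0.3383 d⁻¹, so θ_c = 2.956 d.

θ_c ≈ 2.96 d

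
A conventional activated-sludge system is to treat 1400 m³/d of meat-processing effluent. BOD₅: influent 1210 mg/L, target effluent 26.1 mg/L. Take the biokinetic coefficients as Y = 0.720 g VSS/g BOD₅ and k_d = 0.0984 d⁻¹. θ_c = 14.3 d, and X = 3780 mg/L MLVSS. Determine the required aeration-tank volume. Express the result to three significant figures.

Rearranging the biomass balance for a CMAS with decay, V = Y·Q·ΔS·θ_c / [X·(1+k_d θ_c)] = 0.720 × 1400 × (1210 − 26.1) × 14.3 / [3780 × (1 + 0.0984 × 14.3)] = 1.71×10^7 / 9099 = 1876 m³.

V ≈ 1880 m³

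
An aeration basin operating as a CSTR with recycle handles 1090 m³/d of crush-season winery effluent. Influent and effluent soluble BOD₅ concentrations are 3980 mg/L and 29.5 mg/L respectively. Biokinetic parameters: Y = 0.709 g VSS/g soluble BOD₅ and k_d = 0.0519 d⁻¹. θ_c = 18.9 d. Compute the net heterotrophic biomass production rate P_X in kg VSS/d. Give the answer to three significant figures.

Observed yield with endogenous decay: Y_obs = Y / (1 + k_d·θ_c) = 0.709 / (1 + 0.0519 × 18.9) = 0.709 / 1.981 = 0.3579 g VSS/g soluble BOD₅.
Mass of soluble BOD₅ removed per day: Q(S₀ − S) = 1090 × 3950 g/m³ = 4306 kg/d.
P_X = Y_obs · Q(S₀ − S) = 0.3579 × 4306 = 1541 kg VSS/d.

P_X ≈ 1540 kg VSS/d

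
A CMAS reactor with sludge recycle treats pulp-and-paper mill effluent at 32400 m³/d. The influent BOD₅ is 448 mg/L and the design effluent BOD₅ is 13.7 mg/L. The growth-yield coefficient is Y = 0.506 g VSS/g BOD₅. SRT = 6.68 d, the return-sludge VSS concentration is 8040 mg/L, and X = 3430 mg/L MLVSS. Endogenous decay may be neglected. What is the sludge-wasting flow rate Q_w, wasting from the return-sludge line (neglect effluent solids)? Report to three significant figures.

Q_w ≈ 886 m³/d

V·X = Y·Q·ΔS·θ_c gives V = 0.506 × 32400 × (448 − 13.7) × 6.68 / 3430 = 13867 m³.
θ_c = V·X/(Q_w·X_r) when wasting from the recycle, so Q_w = V·X/(θ_c·X_r) = 13867 × 3430 / (6.68 × 8040) = 885.6 m³/d.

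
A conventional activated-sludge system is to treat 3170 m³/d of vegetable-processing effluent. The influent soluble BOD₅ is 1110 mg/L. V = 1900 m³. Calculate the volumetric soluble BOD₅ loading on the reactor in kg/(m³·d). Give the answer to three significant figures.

L_v = Q S₀ / V = 3170 × 1110 × 10⁻³ / 1900 = 1.852 kg/(m³·d).

L_v ≈ 1.85 kg soluble BOD₅/(m³·d)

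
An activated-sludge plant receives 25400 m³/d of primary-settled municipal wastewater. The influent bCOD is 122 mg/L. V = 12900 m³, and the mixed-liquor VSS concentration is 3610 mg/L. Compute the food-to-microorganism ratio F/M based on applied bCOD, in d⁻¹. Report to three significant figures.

F/M ≈ 0.0665 d⁻¹

F/M = applied load / biomass = Q·S₀/(V·X) = 25400 × 122 / (12900 × 3610) = 0.06654 d⁻¹.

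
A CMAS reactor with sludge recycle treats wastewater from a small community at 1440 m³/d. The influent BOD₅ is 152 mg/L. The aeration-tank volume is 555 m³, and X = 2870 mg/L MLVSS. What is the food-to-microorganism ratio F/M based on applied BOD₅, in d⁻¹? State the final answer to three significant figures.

F/M ≈ 0.137 d⁻¹

F/M = applied load / biomass = Q·S₀/(V·X) = 1440 × 152 / (555.0 × 2870) = 0.1374 d⁻¹.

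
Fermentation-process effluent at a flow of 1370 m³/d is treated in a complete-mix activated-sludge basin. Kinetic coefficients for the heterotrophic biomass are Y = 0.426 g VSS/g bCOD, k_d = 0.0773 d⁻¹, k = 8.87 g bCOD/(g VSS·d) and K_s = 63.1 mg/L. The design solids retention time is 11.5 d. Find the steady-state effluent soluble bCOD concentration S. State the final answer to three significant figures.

S ≈ 2.87 mg/L

For a completely mixed reactor with recycle the Lawrence–McCarty relation gives S = K_s·(1 + k_d·θ_c) / [θ_c·(Y·k − k_d) − 1] = 63.1 × (1 + 0.0773 × 11.5) / [11.5 × (0.426 × 8.87 − 0.0773) − 1] = 119.2 / 41.57 = 2.868 mg/L.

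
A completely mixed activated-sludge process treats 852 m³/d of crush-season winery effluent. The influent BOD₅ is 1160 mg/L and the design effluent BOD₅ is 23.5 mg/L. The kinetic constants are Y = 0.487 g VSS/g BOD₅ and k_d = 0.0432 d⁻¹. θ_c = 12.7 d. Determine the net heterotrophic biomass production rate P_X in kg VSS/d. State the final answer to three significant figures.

Y_obs = Y / (1 + k_d θ_c) = 0.487 / (1 + 0.0432 × 12.7) = 0.487 / 1.549 = 0.3145.
ΔS = 1160 − 23.5 = 1136 mg/L, so the substrate removal rate is 852 × 1136/1000 = 968.3 kg BOD₅/d.
Biomass produced: P_X = Y_obs·Q·ΔS = 0.3145 × 968.3 ≈ 304.5 kg VSS/d.

P_X ≈ 305 kg VSS/d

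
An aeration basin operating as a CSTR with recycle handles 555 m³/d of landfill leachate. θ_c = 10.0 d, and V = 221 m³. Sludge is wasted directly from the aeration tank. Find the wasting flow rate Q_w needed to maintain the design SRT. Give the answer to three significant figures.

Q_w ≈ 22.1 m³/d

With mixed-liquor wasting, θ_c = V/Q_w, so Q_w = V/θ_c = 221.0/10.0 = 22.10 m³/d.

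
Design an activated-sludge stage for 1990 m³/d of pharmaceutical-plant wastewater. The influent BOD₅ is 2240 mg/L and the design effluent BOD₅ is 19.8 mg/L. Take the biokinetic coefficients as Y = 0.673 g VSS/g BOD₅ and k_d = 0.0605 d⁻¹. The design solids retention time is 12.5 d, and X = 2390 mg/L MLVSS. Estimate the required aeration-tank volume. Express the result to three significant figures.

From the SRT design equation V = Y Q (S₀−S) θ_c / [X (1 + k_d θ_c)] = 0.673 × 1990 × (2240 − 19.8) × 12.5 / [2390 × (1 + 0.0605 × 12.5)] = 3.72×10^7 / 4197 = 8855 m³.

V ≈ 8850 m³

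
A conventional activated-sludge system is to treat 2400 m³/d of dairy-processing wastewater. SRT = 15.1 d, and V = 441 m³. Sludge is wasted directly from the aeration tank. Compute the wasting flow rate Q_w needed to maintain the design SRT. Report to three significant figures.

With mixed-liquor wasting, θ_c = V/Q_w, so Q_w = V/θ_c = 441.0/15.1 = 29.21 m³/d.

Q_w ≈ 29.2 m³/d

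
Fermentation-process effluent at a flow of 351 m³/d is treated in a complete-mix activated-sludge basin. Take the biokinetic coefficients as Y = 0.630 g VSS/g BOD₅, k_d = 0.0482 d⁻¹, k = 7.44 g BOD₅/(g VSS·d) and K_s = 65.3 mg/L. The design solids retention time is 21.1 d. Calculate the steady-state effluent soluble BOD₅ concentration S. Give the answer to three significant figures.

Effluent substrate depends only on kinetics and SRT: S = K_s(1 + k_d θ_c) / [θ_c(Yk − k_d) − 1] = 65.3 × (1 + 0.0482 × 21.1) / [21.1 × (0.630 × 7.44 − 0.0482) − 1] = 131.7 / 96.88 = 1.359 mg/L.

S ≈ 1.36 mg/L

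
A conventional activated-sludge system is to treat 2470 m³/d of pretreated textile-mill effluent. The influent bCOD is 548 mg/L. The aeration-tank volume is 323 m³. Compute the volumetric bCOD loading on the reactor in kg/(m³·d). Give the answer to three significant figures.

Applied bCOD load per unit volume = Q·S₀/V = (2470 × 548/1000)/323.0 = 4.191 kg bCOD·m⁻³·d⁻¹.

L_v ≈ 4.19 kg bCOD/(m³·d)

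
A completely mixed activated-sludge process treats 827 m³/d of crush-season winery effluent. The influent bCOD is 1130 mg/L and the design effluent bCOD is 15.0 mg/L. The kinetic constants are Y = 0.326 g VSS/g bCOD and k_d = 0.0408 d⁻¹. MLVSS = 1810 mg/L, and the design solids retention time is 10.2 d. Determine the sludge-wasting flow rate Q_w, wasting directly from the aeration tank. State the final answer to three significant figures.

Rearranging the biomass balance for a CMAS with decay, V = Y·Q·ΔS·θ_c / [X·(1+k_d θ_c)] = 0.326 × 827 × (1130 − 15.0) × 10.2 / [1810 × (1 + 0.0408 × 10.2)] = 3.07×10^6 / 2563 = 1196 m³.
For wasting at MLVSS concentration, Q_w = V/θ_c = 1196/10.2 = 117.3 m³/d.

Q_w ≈ 117 m³/d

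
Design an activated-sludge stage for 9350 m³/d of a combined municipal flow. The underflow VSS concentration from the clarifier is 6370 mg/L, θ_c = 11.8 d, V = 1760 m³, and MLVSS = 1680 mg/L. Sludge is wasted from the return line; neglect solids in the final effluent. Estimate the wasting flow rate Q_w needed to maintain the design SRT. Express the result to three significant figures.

Wasting from the return line (neglecting effluent solids): Q_w = V·X / (θ_c·X_r) = 1760 × 1680 / (11.8 × 6370) = 39.34 m³/d.

Q_w ≈ 39.3 m³/d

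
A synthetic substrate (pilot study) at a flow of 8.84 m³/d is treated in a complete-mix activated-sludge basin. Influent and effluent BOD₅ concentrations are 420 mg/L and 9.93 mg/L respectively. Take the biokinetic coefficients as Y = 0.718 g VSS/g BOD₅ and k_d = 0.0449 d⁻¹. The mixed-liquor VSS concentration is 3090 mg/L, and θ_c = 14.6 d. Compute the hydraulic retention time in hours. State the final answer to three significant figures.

τ ≈ 20.2 h

Rearranging the biomass balance for a CMAS with decay, V = Y·Q·ΔS·θ_c / [X·(1+k_d θ_c)] = 0.718 × 8.84 × (420 − 9.93) × 14.6 / [3090 × (1 + 0.0449 × 14.6)] = 3.8×10^4 / 5116 = 7.428 m³.
HRT = V/Q = 7.428 m³ / 8.84 m³·d⁻¹ = 0.8403 d × 24 = 20.17 h.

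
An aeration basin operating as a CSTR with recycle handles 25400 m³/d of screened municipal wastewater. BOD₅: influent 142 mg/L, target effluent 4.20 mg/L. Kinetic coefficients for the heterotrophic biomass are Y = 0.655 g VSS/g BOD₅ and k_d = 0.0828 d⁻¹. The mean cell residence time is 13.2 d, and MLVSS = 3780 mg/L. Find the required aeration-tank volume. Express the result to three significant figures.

From the SRT design equation V = Y Q (S₀−S) θ_c / [X (1 + k_d θ_c)] = 0.655 × 25400 × (142 − 4.20) × 13.2 / [3780 × (1 + 0.0828 × 13.2)] = 3.03×10^7 / 7911 = 3825 m³.

V ≈ 3830 m³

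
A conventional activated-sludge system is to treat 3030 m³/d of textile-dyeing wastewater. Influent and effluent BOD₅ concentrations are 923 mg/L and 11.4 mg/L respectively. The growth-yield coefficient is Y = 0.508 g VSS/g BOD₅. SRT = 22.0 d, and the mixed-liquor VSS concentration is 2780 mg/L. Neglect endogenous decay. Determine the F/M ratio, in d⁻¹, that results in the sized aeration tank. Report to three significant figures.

F/M ≈ 0.0906 d⁻¹

Biomass mass balance (decay neglected): V·X = Y·Q·(S₀ − S)·θ_c, so V = 0.508 × 3030 × (923 − 11.4) × 22.0 / 2780 = 11104 m³.
F/M = Q·S₀ / (V·X) = 3030 × 923 / (11104 × 2780) = 0.09060 g BOD₅·(g VSS·d)⁻¹.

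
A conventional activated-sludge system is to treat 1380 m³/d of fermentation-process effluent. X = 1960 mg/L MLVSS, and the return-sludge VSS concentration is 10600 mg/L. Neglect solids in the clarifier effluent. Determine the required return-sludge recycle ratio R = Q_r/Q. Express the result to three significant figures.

R ≈ 0.227

Solids balance on the clarifier gives (1+R)X = R·X_r, so R = X/(X_r − X) = 1960 / (10600 − 1960) = 0.2269.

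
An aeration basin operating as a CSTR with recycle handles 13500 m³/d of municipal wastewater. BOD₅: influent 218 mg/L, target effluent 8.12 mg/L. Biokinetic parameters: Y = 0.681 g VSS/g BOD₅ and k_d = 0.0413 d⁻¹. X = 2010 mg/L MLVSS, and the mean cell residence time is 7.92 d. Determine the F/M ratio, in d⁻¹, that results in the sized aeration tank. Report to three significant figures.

Steady-state biomass mass balance: V·X·(1 + k_d·θ_c) = Y·Q·(S₀ − S)·θ_c, so V = 0.681 × 13500 × (218 − 8.12) × 7.92 / [2010 × (1 + 0.0413 × 7.92)] = 1.53×10^7 / 2667 = 5729 m³.
F/M = applied load / biomass = Q·S₀/(V·X) = 13500 × 218 / (5729 × 2010) = 0.2556 d⁻¹.

F/M ≈ 0.256 d⁻¹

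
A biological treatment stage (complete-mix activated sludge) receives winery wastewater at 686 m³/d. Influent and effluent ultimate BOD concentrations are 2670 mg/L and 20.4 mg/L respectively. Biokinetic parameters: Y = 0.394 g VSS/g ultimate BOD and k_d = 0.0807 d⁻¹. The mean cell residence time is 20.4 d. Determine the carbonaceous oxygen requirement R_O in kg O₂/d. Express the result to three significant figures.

Correct the yield for decay: Y_obs = Y/(1 + k_d θ_c) = 0.394 / (1 + 0.0807 × 20.4) = 0.394 / 2.646 = 0.1489.
Q·(S₀ − S) = 686 × (2670 − 20.4) × 10⁻³ = 1818 kg/d removed.
Net sludge production P_X = 0.1489 × 1818 = 270.6 kg VSS/d.
R_O = Q·ΔS − 1.42 P_X = 1818 − 384.3 = 1433 kg O₂/d.

R_O ≈ 1430 kg O₂/d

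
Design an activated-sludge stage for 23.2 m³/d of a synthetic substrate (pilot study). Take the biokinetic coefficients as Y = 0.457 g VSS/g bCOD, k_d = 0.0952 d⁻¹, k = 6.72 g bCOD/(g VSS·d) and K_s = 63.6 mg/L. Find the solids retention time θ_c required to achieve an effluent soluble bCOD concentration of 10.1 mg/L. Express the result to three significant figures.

At the target effluent, Y k S/(K_s+S) = 0.457×6.72×10.1/73.70 = 0.4209 d⁻¹.
1/θ_c = 0.4209 − 0.0952 = 0.3257 d⁻¹, so θ_c = 3.071 d.

θ_c ≈ 3.07 d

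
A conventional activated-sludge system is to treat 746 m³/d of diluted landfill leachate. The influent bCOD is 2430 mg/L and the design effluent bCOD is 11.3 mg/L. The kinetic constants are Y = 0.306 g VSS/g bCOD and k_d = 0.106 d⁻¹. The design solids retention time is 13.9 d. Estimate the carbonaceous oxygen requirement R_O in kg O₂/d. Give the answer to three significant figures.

The observed yield is Y_obs = Y/(1 + k_d·θ_c) = 0.306 / (1 + 0.106 × 13.9) = 0.306 / 2.473 = 0.1237 g VSS per g bCOD removed.
Substrate removed = Q·(S₀ − S) = 746 m³/d × (2430 − 11.3) g/m³ = 1.8×10^6 g/d = 1804 kg/d.
P_X = Y_obs·Q·(S₀ − S) = 0.1237 × 1804 = 223.2 kg VSS/d.
Carbonaceous O₂ demand = substrate oxidised − cell-mass equivalent = 1804 − 1.42 × 223.2 = 1487 kg O₂/d.

R_O ≈ 1490 kg O₂/d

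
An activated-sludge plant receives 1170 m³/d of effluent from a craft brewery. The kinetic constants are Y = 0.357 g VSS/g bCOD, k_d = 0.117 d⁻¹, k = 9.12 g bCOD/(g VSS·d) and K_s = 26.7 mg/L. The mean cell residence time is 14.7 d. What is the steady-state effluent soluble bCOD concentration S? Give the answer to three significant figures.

Effluent substrate depends only on kinetics and SRT: S = K_s(1 + k_d θ_c) / [θ_c(Yk − k_d) − 1] = 26.7 × (1 + 0.117 × 14.7) / [14.7 × (0.357 × 9.12 − 0.117) − 1] = 72.62 / 45.14 = 1.609 mg/L.

S ≈ 1.61 mg/L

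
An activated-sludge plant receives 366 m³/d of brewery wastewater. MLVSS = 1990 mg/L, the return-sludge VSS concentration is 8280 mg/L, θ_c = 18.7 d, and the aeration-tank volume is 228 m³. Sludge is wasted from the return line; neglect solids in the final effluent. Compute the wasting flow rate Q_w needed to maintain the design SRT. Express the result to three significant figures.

Q_w = (V·X)/(θ_c X_r) = 228.0 × 1990 / (18.7 × 8280) = 2.930 m³/d.

Q_w ≈ 2.93 m³/d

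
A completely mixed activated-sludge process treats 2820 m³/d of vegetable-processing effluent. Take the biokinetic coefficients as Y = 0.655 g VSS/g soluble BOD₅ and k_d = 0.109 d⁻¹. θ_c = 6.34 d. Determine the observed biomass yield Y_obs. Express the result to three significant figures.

Correct the yield for decay: Y_obs = Y/(1 + k_d θ_c) = 0.655 / (1 + 0.109 × 6.34) = 0.655 / 1.691 = 0.3873.

Y_obs ≈ 0.387 g VSS/g soluble BOD₅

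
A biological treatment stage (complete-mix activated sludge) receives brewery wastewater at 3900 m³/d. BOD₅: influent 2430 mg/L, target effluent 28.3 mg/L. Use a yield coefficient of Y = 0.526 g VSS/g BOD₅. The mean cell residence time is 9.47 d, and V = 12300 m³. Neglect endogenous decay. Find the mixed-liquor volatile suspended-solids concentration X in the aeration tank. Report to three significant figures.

Without decay, X = Y Q (S₀−S) θ_c / V = 0.526 × 3900 × (2430 − 28.3) × 9.47 / 12300 = 3793 mg/L.

X ≈ 3790 mg/L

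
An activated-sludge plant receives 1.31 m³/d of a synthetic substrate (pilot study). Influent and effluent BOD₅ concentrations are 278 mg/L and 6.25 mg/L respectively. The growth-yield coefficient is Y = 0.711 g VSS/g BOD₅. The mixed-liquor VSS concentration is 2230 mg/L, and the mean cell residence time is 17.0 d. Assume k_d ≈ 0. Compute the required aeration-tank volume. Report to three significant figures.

V ≈ 1.93 m³

With k_d = 0 the design equation reduces to V = Y Q (S₀−S) θ_c / X = 0.711 × 1.31 × (278 − 6.25) × 17.0 / 2230 = 1.930 m³.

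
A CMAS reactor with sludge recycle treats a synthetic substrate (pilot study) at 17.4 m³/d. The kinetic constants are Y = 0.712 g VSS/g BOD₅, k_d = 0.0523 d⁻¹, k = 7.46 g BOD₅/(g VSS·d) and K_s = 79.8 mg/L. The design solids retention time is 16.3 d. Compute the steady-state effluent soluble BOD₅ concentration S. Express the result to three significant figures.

Effluent substrate depends only on kinetics and SRT: S = K_s(1 + k_d θ_c) / [θ_c(Yk − k_d) − 1] = 79.8 × (1 + 0.0523 × 16.3) / [16.3 × (0.712 × 7.46 − 0.0523) − 1] = 147.8 / 84.73 = 1.745 mg/L.

S ≈ 1.74 mg/L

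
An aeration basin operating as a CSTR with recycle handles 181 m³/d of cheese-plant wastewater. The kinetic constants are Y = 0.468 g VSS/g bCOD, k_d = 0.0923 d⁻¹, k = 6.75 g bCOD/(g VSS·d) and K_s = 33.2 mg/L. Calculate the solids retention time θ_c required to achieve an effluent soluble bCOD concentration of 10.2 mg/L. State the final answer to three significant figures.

From 1/θ_c = Y·k·S/(K_s + S) − k_d: Y·k·S/(K_s+S) = 0.468 × 6.75 × 10.2 / (33.2 + 10.2) = 0.7424 d⁻¹.
1/θ_c = 0.7424 − 0.0923 = 0.6501 d⁻¹, so θ_c = 1.538 d.

θ_c ≈ 1.54 d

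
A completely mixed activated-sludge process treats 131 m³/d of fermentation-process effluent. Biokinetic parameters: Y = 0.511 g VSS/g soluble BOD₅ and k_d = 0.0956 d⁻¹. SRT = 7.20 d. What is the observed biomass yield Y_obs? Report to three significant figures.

Correct the yield for decay: Y_obs = Y/(1 + k_d θ_c) = 0.511 / (1 + 0.0956 × 7.20) = 0.511 / 1.688 = 0.3027.

Y_obs ≈ 0.303 g VSS/g soluble BOD₅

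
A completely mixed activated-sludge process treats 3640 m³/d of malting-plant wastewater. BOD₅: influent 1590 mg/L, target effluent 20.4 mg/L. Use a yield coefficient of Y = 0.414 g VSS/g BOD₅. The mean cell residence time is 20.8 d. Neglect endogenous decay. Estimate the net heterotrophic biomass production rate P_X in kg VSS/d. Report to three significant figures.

P_X ≈ 2370 kg VSS/d

No decay correction is needed, so Y_obs = Y = 0.414.
ΔS = 1590 − 20.4 = 1570 mg/L, so the substrate removal rate is 3640 × 1570/1000 = 5713 kg BOD₅/d.
So the net sludge growth is P_X = 0.4140 × 5713 = 2365 kg VSS/d.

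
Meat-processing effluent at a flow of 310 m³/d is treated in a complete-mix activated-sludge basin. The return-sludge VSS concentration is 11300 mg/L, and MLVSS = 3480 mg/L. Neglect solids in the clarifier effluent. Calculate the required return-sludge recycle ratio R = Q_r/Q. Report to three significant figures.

Solids balance on the clarifier gives (1+R)X = R·X_r, so R = X/(X_r − X) = 3480 / (11300 − 3480) = 0.4450.

R ≈ 0.445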